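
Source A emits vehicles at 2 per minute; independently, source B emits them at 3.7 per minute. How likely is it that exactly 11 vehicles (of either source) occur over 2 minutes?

0.1185

Independent Poisson processes superpose: combined rate λ = 2 + 3.7 = 5.7 per minute.
Over the interval, μ = 5.7 × 2 = 11.4 (2 minutes).
P(N = 11) = e^(−11.4) · 11.4^11/11! ≈ 0.1185.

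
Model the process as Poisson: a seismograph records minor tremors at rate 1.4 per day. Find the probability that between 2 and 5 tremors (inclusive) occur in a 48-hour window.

Over the interval, μ = 1.4 × 2 = 2.8 (a 48-hour window = 2 days).
P(2 ≤ N ≤ 5) = Σ_{j=2}^{5} e^(−2.8) · 2.8^j/j! ≈ 0.7038.

0.7038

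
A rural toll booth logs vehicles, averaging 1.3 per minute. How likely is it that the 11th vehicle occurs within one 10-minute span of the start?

Over the interval, μ = 1.3 × 10 = 13 (a 10-minute span = 10 minutes).
The 11th arrival falls in the interval iff at least 11 events occur there: P(S_11 ≤ t) = P(N ≥ 11) = 1 − P(N ≤ 10) ≈ 0.7483.

0.7483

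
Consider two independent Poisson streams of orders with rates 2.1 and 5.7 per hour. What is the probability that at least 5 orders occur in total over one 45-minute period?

0.6944

Independent Poisson processes superpose: combined rate λ = 2.1 + 5.7 = 7.8 per hour.
Over the interval, μ = 7.8 × 0.75 = 5.85 (a 45-minute period = 0.75 hours).
P(N ≥ 5) = 1 − P(N ≤ 4) ≈ 0.6944.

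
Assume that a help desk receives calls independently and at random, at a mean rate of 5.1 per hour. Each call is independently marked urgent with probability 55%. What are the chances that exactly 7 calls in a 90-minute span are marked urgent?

0.0689

Thinning: the calls that are marked urgent themselves form a Poisson process with rate 0.55 × 5.1 = 2.805 per hour.
Over the interval, μ = 2.805 × 1.5 = 4.2075 (a 90-minute span = 1.5 hours).
P(N = 7) = e^(−4.2075) · 4.2075^7/7! ≈ 0.0689.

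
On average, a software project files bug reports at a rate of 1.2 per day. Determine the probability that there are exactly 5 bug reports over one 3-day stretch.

0.1377

Over the interval, μ = 1.2 × 3 = 3.6 (a 3-day stretch = 3 days).
P(N = 5) = e^(−μ) μ^5/5! = e^(−3.6) · 3.6^5/120 ≈ 0.1377.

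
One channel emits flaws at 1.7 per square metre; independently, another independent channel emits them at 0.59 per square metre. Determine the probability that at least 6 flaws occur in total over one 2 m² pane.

0.3108

Independent Poisson processes superpose: combined rate λ = 1.7 + 0.59 = 2.29 per square metre.
Over the interval, μ = 2.29 × 2 = 4.58 (a 2 m² pane = 2 square metres).
P(N ≥ 6) = 1 − P(N ≤ 5) ≈ 0.3108.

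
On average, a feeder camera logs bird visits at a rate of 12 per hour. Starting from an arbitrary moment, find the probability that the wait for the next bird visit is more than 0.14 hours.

The wait for the next event is exponential with rate λ = 12 per hour.
P(T > 0.14) = e^(−λt) = e^(−12 × 0.14) = e^(−1.68) ≈ 0.1864.

0.1864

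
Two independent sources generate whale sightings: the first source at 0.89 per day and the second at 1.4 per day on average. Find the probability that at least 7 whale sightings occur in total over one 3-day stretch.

0.5307

Independent Poisson processes superpose: combined rate λ = 0.89 + 1.4 = 2.29 per day.
Over the interval, μ = 2.29 × 3 = 6.87 (a 3-day stretch = 3 days).
P(N ≥ 7) = 1 − P(N ≤ 6) ≈ 0.5307.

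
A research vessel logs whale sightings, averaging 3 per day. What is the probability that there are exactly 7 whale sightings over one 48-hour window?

0.1377

Over the interval, μ = 3 × 2 = 6 (a 48-hour window = 2 days).
P(N = 7) = e^(−μ) μ^7/7! = e^(−6) · 6^7/5040 ≈ 0.1377.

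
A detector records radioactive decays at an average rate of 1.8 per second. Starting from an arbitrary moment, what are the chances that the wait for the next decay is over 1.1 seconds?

0.1381

The wait for the next event is exponential with rate λ = 1.8 per second.
P(T > 1.1) = e^(−λt) = e^(−1.8 × 1.1) = e^(−1.98) ≈ 0.1381.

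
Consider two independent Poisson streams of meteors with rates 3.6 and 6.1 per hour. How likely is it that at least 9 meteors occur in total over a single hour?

Independent Poisson processes superpose: combined rate λ = 3.6 + 6.1 = 9.7 per hour.
So μ = 9.7.
P(N ≥ 9) = 1 − P(N ≤ 8) ≈ 0.6324.

0.6324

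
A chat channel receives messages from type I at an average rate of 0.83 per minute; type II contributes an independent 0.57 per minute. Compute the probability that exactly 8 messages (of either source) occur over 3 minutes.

0.0360

Independent Poisson processes superpose: combined rate λ = 0.83 + 0.57 = 1.4 per minute.
Over the interval, μ = 1.4 × 3 = 4.2 (3 minutes).
P(N = 8) = e^(−4.2) · 4.2^8/8! ≈ 0.0360.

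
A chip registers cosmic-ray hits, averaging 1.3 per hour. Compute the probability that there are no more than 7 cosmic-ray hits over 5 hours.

0.6728

Over the interval, μ = 1.3 × 5 = 6.5 (5 hours).
P(N ≤ 7) = Σ_{j=0}^{7} e^(−μ) μ^j/j! ≈ 0.6728.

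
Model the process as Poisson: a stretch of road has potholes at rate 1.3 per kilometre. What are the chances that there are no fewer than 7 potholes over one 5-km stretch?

Over the interval, μ = 1.3 × 5 = 6.5 (a 5-km stretch = 5 kilometres).
P(N ≥ 7) = 1 − P(N ≤ 6) = 1 − Σ_{j=0}^{6} e^(−μ) μ^j/j! ≈ 0.4735.

0.4735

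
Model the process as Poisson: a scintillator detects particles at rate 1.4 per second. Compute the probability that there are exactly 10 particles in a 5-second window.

0.0710

Over the interval, μ = 1.4 × 5 = 7 (a 5-second window = 5 seconds).
P(N = 10) = e^(−μ) μ^10/10! = e^(−7) · 7^10/3628800 ≈ 0.0710.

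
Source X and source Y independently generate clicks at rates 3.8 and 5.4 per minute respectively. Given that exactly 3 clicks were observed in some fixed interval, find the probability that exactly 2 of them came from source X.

0.3004

Given the total, each event is independently from source X with probability p = λ_X/(λ_X+λ_Y) = 3.8/9.2 ≈ 0.4130.
So K ~ Binomial(3, 3.8/9.2): P(K = 2) = C(3,2) · (3.8/9.2)^2 · (5.4/9.2)^1 ≈ 0.3004.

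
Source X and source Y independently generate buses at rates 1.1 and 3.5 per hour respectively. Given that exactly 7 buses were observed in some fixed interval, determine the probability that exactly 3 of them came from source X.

Given the total, each event is independently from source X with probability p = λ_X/(λ_X+λ_Y) = 1.1/4.6 ≈ 0.2391.
So K ~ Binomial(7, 1.1/4.6): P(K = 3) = C(7,3) · (1.1/4.6)^3 · (3.5/4.6)^4 ≈ 0.1604.

0.1604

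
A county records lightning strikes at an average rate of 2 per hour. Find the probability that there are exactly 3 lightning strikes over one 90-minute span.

Over the interval, μ = 2 × 1.5 = 3 (a 90-minute span = 1.5 hours).
P(N = 3) = e^(−μ) μ^3/3! = e^(−3) · 3^3/6 ≈ 0.2240.

0.2240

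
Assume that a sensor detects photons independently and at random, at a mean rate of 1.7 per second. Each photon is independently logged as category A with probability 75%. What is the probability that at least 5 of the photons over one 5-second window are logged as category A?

0.7620

Thinning: the photons that are logged as category A themselves form a Poisson process with rate 0.75 × 1.7 = 1.275 per second.
Over the interval, μ = 1.275 × 5 = 6.375 (a 5-second window = 5 seconds).
P(N ≥ 5) = 1 − P(N ≤ 4) ≈ 0.7620.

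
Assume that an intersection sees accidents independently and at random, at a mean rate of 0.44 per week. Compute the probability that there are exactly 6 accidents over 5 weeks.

Over the interval, μ = 0.44 × 5 = 2.2 (5 weeks).
P(N = 6) = e^(−μ) μ^6/6! = e^(−2.2) · 2.2^6/720 ≈ 0.0174.

0.0174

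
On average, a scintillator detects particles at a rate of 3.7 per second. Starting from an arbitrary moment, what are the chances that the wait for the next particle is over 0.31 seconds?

0.3176

The wait for the next event is exponential with rate λ = 3.7 per second.
P(T > 0.31) = e^(−λt) = e^(−3.7 × 0.31) = e^(−1.147) ≈ 0.3176.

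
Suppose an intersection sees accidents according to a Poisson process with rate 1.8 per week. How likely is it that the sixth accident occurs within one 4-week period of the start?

0.7241

Over the interval, μ = 1.8 × 4 = 7.2 (a 4-week period = 4 weeks).
The sixth arrival falls in the interval iff at least 6 events occur there: P(S_6 ≤ t) = P(N ≥ 6) = 1 − P(N ≤ 5) ≈ 0.7241.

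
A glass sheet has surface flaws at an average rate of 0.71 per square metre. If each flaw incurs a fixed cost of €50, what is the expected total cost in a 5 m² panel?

E[N] = 0.71 × 5 = 3.55 (a 5 m² panel = 5 square metres); E[cost] = 3.55 × €50 = €177.5.

€177.5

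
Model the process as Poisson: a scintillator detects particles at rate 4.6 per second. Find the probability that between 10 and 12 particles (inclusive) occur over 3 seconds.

Over the interval, μ = 4.6 × 3 = 13.8 (3 seconds).
P(10 ≤ N ≤ 12) = Σ_{j=10}^{12} e^(−13.8) · 13.8^j/j! ≈ 0.2592.

0.2592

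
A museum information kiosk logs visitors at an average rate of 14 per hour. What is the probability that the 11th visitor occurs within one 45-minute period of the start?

0.4793

Over the interval, μ = 14 × 0.75 = 10.5 (a 45-minute period = 0.75 hours).
The 11th arrival falls in the interval iff at least 11 events occur there: P(S_11 ≤ t) = P(N ≥ 11) = 1 − P(N ≤ 10) ≈ 0.4793.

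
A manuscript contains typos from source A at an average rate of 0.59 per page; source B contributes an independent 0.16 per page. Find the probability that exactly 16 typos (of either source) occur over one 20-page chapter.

0.0960

Independent Poisson processes superpose: combined rate λ = 0.59 + 0.16 = 0.75 per page.
Over the interval, μ = 0.75 × 20 = 15 (a 20-page chapter = 20 pages).
P(N = 16) = e^(−15) · 15^16/16! ≈ 0.0960.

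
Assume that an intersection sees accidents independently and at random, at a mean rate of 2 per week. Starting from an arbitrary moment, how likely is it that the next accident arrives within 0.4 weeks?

0.5507

Inter-arrival times are exponential with rate λ = 2 per week.
P(T ≤ 0.4) = 1 − e^(−λt) = 1 − e^(−2 × 0.4) = 1 − e^(−0.8) ≈ 0.5507.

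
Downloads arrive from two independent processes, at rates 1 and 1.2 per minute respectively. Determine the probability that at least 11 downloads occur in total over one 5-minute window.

0.5401

Independent Poisson processes superpose: combined rate λ = 1 + 1.2 = 2.2 per minute.
Over the interval, μ = 2.2 × 5 = 11 (a 5-minute window = 5 minutes).
P(N ≥ 11) = 1 − P(N ≤ 10) ≈ 0.5401.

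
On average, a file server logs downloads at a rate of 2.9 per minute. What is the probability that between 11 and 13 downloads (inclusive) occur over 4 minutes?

Over the interval, μ = 2.9 × 4 = 11.6 (4 minutes).
P(11 ≤ N ≤ 13) = Σ_{j=11}^{13} e^(−11.6) · 11.6^j/j! ≈ 0.3325.

0.3325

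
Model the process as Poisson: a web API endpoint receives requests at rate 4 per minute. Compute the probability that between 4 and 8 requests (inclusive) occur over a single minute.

0.5452

With mean μ = 4 per minute,
P(4 ≤ N ≤ 8) = Σ_{j=4}^{8} e^(−4) · 4^j/j! ≈ 0.5452.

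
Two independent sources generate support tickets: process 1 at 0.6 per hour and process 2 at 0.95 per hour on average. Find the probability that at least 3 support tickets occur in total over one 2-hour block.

0.5988

Independent Poisson processes superpose: combined rate λ = 0.6 + 0.95 = 1.55 per hour.
Over the interval, μ = 1.55 × 2 = 3.1 (a 2-hour block = 2 hours).
P(N ≥ 3) = 1 − P(N ≤ 2) ≈ 0.5988.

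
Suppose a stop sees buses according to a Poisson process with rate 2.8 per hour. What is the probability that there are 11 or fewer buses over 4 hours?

0.5554

Over the interval, μ = 2.8 × 4 = 11.2 (4 hours).
P(N ≤ 11) = Σ_{j=0}^{11} e^(−μ) μ^j/j! ≈ 0.5554.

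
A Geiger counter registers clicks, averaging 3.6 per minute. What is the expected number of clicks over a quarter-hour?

E[N] = λt = 3.6 × 15 = 54 (a quarter-hour = 15 minutes).

54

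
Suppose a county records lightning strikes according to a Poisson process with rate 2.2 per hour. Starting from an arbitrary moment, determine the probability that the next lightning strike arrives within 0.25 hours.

Inter-arrival times are exponential with rate λ = 2.2 per hour.
P(T ≤ 0.25) = 1 − e^(−λt) = 1 − e^(−2.2 × 0.25) = 1 − e^(−0.55) ≈ 0.4231.

0.4231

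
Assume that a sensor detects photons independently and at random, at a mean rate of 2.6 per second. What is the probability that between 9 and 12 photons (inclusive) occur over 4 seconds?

Over the interval, μ = 2.6 × 4 = 10.4 (4 seconds).
P(9 ≤ N ≤ 12) = Σ_{j=9}^{12} e^(−10.4) · 10.4^j/j! ≈ 0.4626.

0.4626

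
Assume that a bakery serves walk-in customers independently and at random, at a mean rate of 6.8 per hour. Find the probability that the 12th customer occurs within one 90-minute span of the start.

0.3262

Over the interval, μ = 6.8 × 1.5 = 10.2 (a 90-minute span = 1.5 hours).
The 12th arrival falls in the interval iff at least 12 events occur there: P(S_12 ≤ t) = P(N ≥ 12) = 1 − P(N ≤ 11) ≈ 0.3262.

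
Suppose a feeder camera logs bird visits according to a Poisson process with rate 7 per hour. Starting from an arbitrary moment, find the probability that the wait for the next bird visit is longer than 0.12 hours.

The wait for the next event is exponential with rate λ = 7 per hour.
P(T > 0.12) = e^(−λt) = e^(−7 × 0.12) = e^(−0.84) ≈ 0.4317.

0.4317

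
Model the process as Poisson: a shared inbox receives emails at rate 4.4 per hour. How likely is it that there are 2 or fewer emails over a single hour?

With mean μ = 4.4 per hour,
P(N ≤ 2) = Σ_{j=0}^{2} e^(−μ) μ^j/j! ≈ 0.1851.

0.1851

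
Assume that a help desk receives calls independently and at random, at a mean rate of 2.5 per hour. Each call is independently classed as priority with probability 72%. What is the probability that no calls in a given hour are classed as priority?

0.1653

Thinning: the calls that are classed as priority themselves form a Poisson process with rate 0.72 × 2.5 = 1.8 per hour.
So μ = 1.8.
P(N = 0) = e^(−1.8) · 1.8^0/0! ≈ 0.1653.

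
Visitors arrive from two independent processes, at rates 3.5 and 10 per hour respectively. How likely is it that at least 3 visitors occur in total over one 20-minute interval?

Independent Poisson processes superpose: combined rate λ = 3.5 + 10 = 13.5 per hour.
Over the interval, μ = 13.5 × 1/3 = 4.5 (a 20-minute interval = 1/3 hours).
P(N ≥ 3) = 1 − P(N ≤ 2) ≈ 0.8264.

0.8264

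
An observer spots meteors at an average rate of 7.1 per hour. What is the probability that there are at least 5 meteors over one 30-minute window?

Over the interval, μ = 7.1 × 0.5 = 3.55 (a 30-minute window = 0.5 hours).
P(N ≥ 5) = 1 − P(N ≤ 4) = 1 − Σ_{j=0}^{4} e^(−μ) μ^j/j! ≈ 0.2840.

0.2840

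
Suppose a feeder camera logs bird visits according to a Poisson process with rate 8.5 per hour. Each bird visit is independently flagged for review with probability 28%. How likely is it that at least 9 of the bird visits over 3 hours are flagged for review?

Thinning: the bird visits that are flagged for review themselves form a Poisson process with rate 0.28 × 8.5 = 2.38 per hour.
Over the interval, μ = 2.38 × 3 = 7.14 (3 hours).
P(N ≥ 9) = 1 − P(N ≤ 8) ≈ 0.2893.

0.2893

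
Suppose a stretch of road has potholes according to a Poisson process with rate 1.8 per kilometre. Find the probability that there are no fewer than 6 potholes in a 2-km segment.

0.1559

Over the interval, μ = 1.8 × 2 = 3.6 (a 2-km segment = 2 kilometres).
P(N ≥ 6) = 1 − P(N ≤ 5) = 1 − Σ_{j=0}^{5} e^(−μ) μ^j/j! ≈ 0.1559.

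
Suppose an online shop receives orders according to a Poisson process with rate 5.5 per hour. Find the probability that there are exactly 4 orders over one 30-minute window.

0.1523

Over the interval, μ = 5.5 × 0.5 = 2.75 (a 30-minute window = 0.5 hours).
P(N = 4) = e^(−μ) μ^4/4! = e^(−2.75) · 2.75^4/24 ≈ 0.1523.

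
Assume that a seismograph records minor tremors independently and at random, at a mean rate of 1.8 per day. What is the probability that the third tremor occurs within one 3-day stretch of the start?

Over the interval, μ = 1.8 × 3 = 5.4 (a 3-day stretch = 3 days).
The third arrival falls in the interval iff at least 3 events occur there: P(S_3 ≤ t) = P(N ≥ 3) = 1 − P(N ≤ 2) ≈ 0.9052.

0.9052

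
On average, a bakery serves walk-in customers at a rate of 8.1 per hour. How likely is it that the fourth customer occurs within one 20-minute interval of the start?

0.2859

Over the interval, μ = 8.1 × 1/3 = 2.7 (a 20-minute interval = 1/3 hours).
The fourth arrival falls in the interval iff at least 4 events occur there: P(S_4 ≤ t) = P(N ≥ 4) = 1 − P(N ≤ 3) ≈ 0.2859.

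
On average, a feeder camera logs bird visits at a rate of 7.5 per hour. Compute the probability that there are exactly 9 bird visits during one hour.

0.1144

With mean μ = 7.5 per hour,
P(N = 9) = e^(−μ) μ^9/9! = e^(−7.5) · 7.5^9/362880 ≈ 0.1144.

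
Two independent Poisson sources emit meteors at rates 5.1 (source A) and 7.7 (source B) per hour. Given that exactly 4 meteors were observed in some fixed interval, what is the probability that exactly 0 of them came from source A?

Given the total, each event is independently from source A with probability p = λ_A/(λ_A+λ_B) = 5.1/12.8 ≈ 0.3984.
So K ~ Binomial(4, 5.1/12.8): P(K = 0) = C(4,0) · (5.1/12.8)^0 · (7.7/12.8)^4 ≈ 0.1310.

0.1310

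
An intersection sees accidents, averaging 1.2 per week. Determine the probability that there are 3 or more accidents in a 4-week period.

Over the interval, μ = 1.2 × 4 = 4.8 (a 4-week period = 4 weeks).
P(N ≥ 3) = 1 − P(N ≤ 2) = 1 − Σ_{j=0}^{2} e^(−μ) μ^j/j! ≈ 0.8575.

0.8575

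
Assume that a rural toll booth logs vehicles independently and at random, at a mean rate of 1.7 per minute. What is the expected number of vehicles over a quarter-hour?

25.5

E[N] = λt = 1.7 × 15 = 25.5 (a quarter-hour = 15 minutes).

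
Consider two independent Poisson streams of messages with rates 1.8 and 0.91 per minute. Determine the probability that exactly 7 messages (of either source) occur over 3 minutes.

Independent Poisson processes superpose: combined rate λ = 1.8 + 0.91 = 2.71 per minute.
Over the interval, μ = 2.71 × 3 = 8.13 (3 minutes).
P(N = 7) = e^(−8.13) · 8.13^7/7! ≈ 0.1372.

0.1372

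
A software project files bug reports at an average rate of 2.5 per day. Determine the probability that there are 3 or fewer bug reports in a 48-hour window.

Over the interval, μ = 2.5 × 2 = 5 (a 48-hour window = 2 days).
P(N ≤ 3) = Σ_{j=0}^{3} e^(−μ) μ^j/j! ≈ 0.2650.

0.2650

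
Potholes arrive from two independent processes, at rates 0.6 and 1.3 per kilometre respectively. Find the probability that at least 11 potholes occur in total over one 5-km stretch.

Independent Poisson processes superpose: combined rate λ = 0.6 + 1.3 = 1.9 per kilometre.
Over the interval, μ = 1.9 × 5 = 9.5 (a 5-km stretch = 5 kilometres).
P(N ≥ 11) = 1 − P(N ≤ 10) ≈ 0.3547.

0.3547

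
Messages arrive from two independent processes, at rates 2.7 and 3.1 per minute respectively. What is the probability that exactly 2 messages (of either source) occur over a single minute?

Independent Poisson processes superpose: combined rate λ = 2.7 + 3.1 = 5.8 per minute.
So μ = 5.8.
P(N = 2) = e^(−5.8) · 5.8^2/2! ≈ 0.0509.

0.0509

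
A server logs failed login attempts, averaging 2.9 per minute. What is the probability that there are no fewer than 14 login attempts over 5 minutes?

Over the interval, μ = 2.9 × 5 = 14.5 (5 minutes).
P(N ≥ 14) = 1 − P(N ≤ 13) = 1 − Σ_{j=0}^{13} e^(−μ) μ^j/j! ≈ 0.5875.

0.5875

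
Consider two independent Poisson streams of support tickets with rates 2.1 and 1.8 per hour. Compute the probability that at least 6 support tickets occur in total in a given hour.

Independent Poisson processes superpose: combined rate λ = 2.1 + 1.8 = 3.9 per hour.
So μ = 3.9.
P(N ≥ 6) = 1 − P(N ≤ 5) ≈ 0.1994.

0.1994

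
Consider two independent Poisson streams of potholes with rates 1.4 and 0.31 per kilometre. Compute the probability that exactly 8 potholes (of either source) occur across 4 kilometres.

Independent Poisson processes superpose: combined rate λ = 1.4 + 0.31 = 1.71 per kilometre.
Over the interval, μ = 1.71 × 4 = 6.84 (4 kilometres).
P(N = 8) = e^(−6.84) · 6.84^8/8! ≈ 0.1272.

0.1272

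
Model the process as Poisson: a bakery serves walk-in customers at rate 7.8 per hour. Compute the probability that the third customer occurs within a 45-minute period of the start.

Over the interval, μ = 7.8 × 0.75 = 5.85 (a 45-minute period = 0.75 hours).
The third arrival falls in the interval iff at least 3 events occur there: P(S_3 ≤ t) = P(N ≥ 3) = 1 − P(N ≤ 2) ≈ 0.9310.

0.9310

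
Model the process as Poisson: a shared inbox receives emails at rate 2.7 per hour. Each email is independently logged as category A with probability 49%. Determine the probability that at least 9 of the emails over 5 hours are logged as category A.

0.2223

Thinning: the emails that are logged as category A themselves form a Poisson process with rate 0.49 × 2.7 = 1.323 per hour.
Over the interval, μ = 1.323 × 5 = 6.615 (5 hours).
P(N ≥ 9) = 1 − P(N ≤ 8) ≈ 0.2223.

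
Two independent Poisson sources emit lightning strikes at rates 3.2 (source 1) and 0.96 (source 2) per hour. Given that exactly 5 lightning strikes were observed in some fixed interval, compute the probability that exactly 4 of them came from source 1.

Given the total, each event is independently from source 1 with probability p = λ_1/(λ_1+λ_2) = 3.2/4.16 ≈ 0.7692.
So K ~ Binomial(5, 3.2/4.16): P(K = 4) = C(5,4) · (3.2/4.16)^4 · (0.96/4.16)^1 ≈ 0.4040.

0.4040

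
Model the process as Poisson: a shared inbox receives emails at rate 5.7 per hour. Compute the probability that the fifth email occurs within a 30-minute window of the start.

Over the interval, μ = 5.7 × 0.5 = 2.85 (a 30-minute window = 0.5 hours).
The fifth arrival falls in the interval iff at least 5 events occur there: P(S_5 ≤ t) = P(N ≥ 5) = 1 − P(N ≤ 4) ≈ 0.1602.

0.1602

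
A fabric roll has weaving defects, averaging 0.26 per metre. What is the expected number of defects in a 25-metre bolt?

E[N] = λt = 0.26 × 25 = 6.5 (a 25-metre bolt = 25 metres).

6.5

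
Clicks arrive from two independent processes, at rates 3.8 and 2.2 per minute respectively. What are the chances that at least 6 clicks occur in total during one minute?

0.5543

Independent Poisson processes superpose: combined rate λ = 3.8 + 2.2 = 6 per minute.
So μ = 6.
P(N ≥ 6) = 1 − P(N ≤ 5) ≈ 0.5543.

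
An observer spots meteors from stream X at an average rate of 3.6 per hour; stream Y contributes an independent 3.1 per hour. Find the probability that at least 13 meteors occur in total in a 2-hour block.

0.5801

Independent Poisson processes superpose: combined rate λ = 3.6 + 3.1 = 6.7 per hour.
Over the interval, μ = 6.7 × 2 = 13.4 (a 2-hour block = 2 hours).
P(N ≥ 13) = 1 − P(N ≤ 12) ≈ 0.5801.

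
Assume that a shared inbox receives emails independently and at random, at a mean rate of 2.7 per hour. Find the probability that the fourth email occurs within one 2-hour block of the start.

Over the interval, μ = 2.7 × 2 = 5.4 (a 2-hour block = 2 hours).
The fourth arrival falls in the interval iff at least 4 events occur there: P(S_4 ≤ t) = P(N ≥ 4) = 1 − P(N ≤ 3) ≈ 0.7867.

0.7867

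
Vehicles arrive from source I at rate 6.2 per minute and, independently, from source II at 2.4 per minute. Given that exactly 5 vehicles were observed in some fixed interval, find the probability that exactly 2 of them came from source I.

Given the total, each event is independently from source I with probability p = λ_I/(λ_I+λ_II) = 6.2/8.6 ≈ 0.7209.
So K ~ Binomial(5, 6.2/8.6): P(K = 2) = C(5,2) · (6.2/8.6)^2 · (2.4/8.6)^3 ≈ 0.1130.

0.1130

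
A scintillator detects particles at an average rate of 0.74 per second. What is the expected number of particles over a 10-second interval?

E[N] = λt = 0.74 × 10 = 7.4 (a 10-second interval = 10 seconds).

7.4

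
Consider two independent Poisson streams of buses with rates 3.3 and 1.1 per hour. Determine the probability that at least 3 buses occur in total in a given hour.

Independent Poisson processes superpose: combined rate λ = 3.3 + 1.1 = 4.4 per hour.
So μ = 4.4.
P(N ≥ 3) = 1 − P(N ≤ 2) ≈ 0.8149.

0.8149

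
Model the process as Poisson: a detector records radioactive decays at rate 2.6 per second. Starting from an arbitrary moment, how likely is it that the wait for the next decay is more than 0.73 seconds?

0.1499

The wait for the next event is exponential with rate λ = 2.6 per second.
P(T > 0.73) = e^(−λt) = e^(−2.6 × 0.73) = e^(−1.898) ≈ 0.1499.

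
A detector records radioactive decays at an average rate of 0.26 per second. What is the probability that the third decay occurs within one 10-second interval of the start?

0.4816

Over the interval, μ = 0.26 × 10 = 2.6 (a 10-second interval = 10 seconds).
The third arrival falls in the interval iff at least 3 events occur there: P(S_3 ≤ t) = P(N ≥ 3) = 1 − P(N ≤ 2) ≈ 0.4816.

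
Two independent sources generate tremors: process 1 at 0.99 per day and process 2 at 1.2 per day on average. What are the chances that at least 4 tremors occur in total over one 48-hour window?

Independent Poisson processes superpose: combined rate λ = 0.99 + 1.2 = 2.19 per day.
Over the interval, μ = 2.19 × 2 = 4.38 (a 48-hour window = 2 days).
P(N ≥ 4) = 1 − P(N ≤ 3) ≈ 0.6371.

0.6371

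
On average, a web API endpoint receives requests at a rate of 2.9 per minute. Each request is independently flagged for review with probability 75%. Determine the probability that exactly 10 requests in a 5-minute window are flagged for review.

Thinning: the requests that are flagged for review themselves form a Poisson process with rate 0.75 × 2.9 = 2.175 per minute.
Over the interval, μ = 2.175 × 5 = 10.875 (a 5-minute window = 5 minutes).
P(N = 10) = e^(−10.875) · 10.875^10/10! ≈ 0.1207.

0.1207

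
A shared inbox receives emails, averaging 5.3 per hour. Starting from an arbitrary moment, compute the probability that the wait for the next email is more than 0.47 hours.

0.0828

The wait for the next event is exponential with rate λ = 5.3 per hour.
P(T > 0.47) = e^(−λt) = e^(−5.3 × 0.47) = e^(−2.491) ≈ 0.0828.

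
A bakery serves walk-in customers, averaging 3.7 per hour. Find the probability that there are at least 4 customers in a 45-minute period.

Over the interval, μ = 3.7 × 0.75 = 2.775 (a 45-minute period = 0.75 hours).
P(N ≥ 4) = 1 − P(N ≤ 3) = 1 − Σ_{j=0}^{3} e^(−μ) μ^j/j! ≈ 0.3025.

0.3025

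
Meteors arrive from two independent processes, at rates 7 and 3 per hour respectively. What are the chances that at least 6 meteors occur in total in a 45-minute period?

0.7586

Independent Poisson processes superpose: combined rate λ = 7 + 3 = 10 per hour.
Over the interval, μ = 10 × 0.75 = 7.5 (a 45-minute period = 0.75 hours).
P(N ≥ 6) = 1 − P(N ≤ 5) ≈ 0.7586.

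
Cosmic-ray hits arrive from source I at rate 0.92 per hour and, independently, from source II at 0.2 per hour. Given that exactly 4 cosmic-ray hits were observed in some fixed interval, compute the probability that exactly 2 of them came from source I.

Given the total, each event is independently from source I with probability p = λ_I/(λ_I+λ_II) = 0.92/1.12 ≈ 0.8214.
So K ~ Binomial(4, 0.92/1.12): P(K = 2) = C(4,2) · (0.92/1.12)^2 · (0.2/1.12)^2 ≈ 0.1291.

0.1291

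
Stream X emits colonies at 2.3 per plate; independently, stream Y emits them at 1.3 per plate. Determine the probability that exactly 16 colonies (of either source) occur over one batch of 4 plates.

0.0911

Independent Poisson processes superpose: combined rate λ = 2.3 + 1.3 = 3.6 per plate.
Over the interval, μ = 3.6 × 4 = 14.4 (a batch of 4 plates = 4 plates).
P(N = 16) = e^(−14.4) · 14.4^16/16! ≈ 0.0911.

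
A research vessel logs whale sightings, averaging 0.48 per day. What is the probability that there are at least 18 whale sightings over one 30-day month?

Over the interval, μ = 0.48 × 30 = 14.4 (a 30-day month = 30 days).
P(N ≥ 18) = 1 − P(N ≤ 17) = 1 − Σ_{j=0}^{17} e^(−μ) μ^j/j! ≈ 0.2025.

0.2025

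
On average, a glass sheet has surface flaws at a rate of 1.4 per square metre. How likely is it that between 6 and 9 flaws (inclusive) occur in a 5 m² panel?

Over the interval, μ = 1.4 × 5 = 7 (a 5 m² panel = 5 square metres).
P(6 ≤ N ≤ 9) = Σ_{j=6}^{9} e^(−7) · 7^j/j! ≈ 0.5298.

0.5298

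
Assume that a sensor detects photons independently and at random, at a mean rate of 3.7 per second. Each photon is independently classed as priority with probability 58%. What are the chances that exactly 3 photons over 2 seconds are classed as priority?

0.1802

Thinning: the photons that are classed as priority themselves form a Poisson process with rate 0.58 × 3.7 = 2.146 per second.
Over the interval, μ = 2.146 × 2 = 4.292 (2 seconds).
P(N = 3) = e^(−4.292) · 4.292^3/3! ≈ 0.1802.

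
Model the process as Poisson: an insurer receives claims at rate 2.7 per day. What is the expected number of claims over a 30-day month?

81

E[N] = λt = 2.7 × 30 = 81 (a 30-day month = 30 days).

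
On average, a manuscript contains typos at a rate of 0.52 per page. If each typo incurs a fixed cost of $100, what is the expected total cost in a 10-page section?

E[N] = 0.52 × 10 = 5.2 (a 10-page section = 10 pages); E[cost] = 5.2 × $100 = $520.

$520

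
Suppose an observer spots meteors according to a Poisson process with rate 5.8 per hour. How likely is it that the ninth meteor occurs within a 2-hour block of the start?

Over the interval, μ = 5.8 × 2 = 11.6 (a 2-hour block = 2 hours).
The ninth arrival falls in the interval iff at least 9 events occur there: P(S_9 ≤ t) = P(N ≥ 9) = 1 − P(N ≤ 8) ≈ 0.8170.

0.8170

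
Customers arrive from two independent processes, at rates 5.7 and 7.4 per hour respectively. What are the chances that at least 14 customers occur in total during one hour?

Independent Poisson processes superpose: combined rate λ = 5.7 + 7.4 = 13.1 per hour.
So μ = 13.1.
P(N ≥ 14) = 1 − P(N ≤ 13) ≈ 0.4379.

0.4379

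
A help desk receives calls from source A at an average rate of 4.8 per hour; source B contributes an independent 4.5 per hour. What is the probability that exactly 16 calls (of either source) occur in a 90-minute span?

0.0859

Independent Poisson processes superpose: combined rate λ = 4.8 + 4.5 = 9.3 per hour.
Over the interval, μ = 9.3 × 1.5 = 13.95 (a 90-minute span = 1.5 hours).
P(N = 16) = e^(−13.95) · 13.95^16/16! ≈ 0.0859.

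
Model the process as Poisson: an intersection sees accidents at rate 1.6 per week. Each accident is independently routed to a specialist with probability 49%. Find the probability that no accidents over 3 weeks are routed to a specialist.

Thinning: the accidents that are routed to a specialist themselves form a Poisson process with rate 0.49 × 1.6 = 0.784 per week.
Over the interval, μ = 0.784 × 3 = 2.352 (3 weeks).
P(N = 0) = e^(−2.352) · 2.352^0/0! ≈ 0.0952.

0.0952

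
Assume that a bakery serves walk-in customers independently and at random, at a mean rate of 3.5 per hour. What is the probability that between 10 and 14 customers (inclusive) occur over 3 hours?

Over the interval, μ = 3.5 × 3 = 10.5 (3 hours).
P(10 ≤ N ≤ 14) = Σ_{j=10}^{14} e^(−10.5) · 10.5^j/j! ≈ 0.4908.

0.4908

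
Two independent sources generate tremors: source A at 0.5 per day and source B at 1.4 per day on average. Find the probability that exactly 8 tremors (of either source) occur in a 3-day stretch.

Independent Poisson processes superpose: combined rate λ = 0.5 + 1.4 = 1.9 per day.
Over the interval, μ = 1.9 × 3 = 5.7 (a 3-day stretch = 3 days).
P(N = 8) = e^(−5.7) · 5.7^8/8! ≈ 0.0925.

0.0925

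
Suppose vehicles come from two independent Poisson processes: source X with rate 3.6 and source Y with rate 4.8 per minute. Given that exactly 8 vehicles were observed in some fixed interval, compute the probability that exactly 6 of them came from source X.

Given the total, each event is independently from source X with probability p = λ_X/(λ_X+λ_Y) = 3.6/8.4 ≈ 0.4286.
So K ~ Binomial(8, 3.6/8.4): P(K = 6) = C(8,6) · (3.6/8.4)^6 · (4.8/8.4)^2 ≈ 0.0567.

0.0567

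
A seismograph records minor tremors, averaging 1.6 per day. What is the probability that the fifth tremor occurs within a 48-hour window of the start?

0.2194

Over the interval, μ = 1.6 × 2 = 3.2 (a 48-hour window = 2 days).
The fifth arrival falls in the interval iff at least 5 events occur there: P(S_5 ≤ t) = P(N ≥ 5) = 1 − P(N ≤ 4) ≈ 0.2194.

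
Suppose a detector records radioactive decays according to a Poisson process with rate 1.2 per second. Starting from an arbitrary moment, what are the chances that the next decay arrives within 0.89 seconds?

Inter-arrival times are exponential with rate λ = 1.2 per second.
P(T ≤ 0.89) = 1 − e^(−λt) = 1 − e^(−1.2 × 0.89) = 1 − e^(−1.068) ≈ 0.6563.

0.6563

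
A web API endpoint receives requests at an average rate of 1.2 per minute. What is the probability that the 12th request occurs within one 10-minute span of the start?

0.5384

Over the interval, μ = 1.2 × 10 = 12 (a 10-minute span = 10 minutes).
The 12th arrival falls in the interval iff at least 12 events occur there: P(S_12 ≤ t) = P(N ≥ 12) = 1 − P(N ≤ 11) ≈ 0.5384.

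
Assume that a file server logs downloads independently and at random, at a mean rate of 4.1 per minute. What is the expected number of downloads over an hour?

E[N] = λt = 4.1 × 60 = 246 (an hour = 60 minutes).

246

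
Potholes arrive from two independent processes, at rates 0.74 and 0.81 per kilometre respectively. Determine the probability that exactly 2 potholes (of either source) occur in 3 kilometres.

Independent Poisson processes superpose: combined rate λ = 0.74 + 0.81 = 1.55 per kilometre.
Over the interval, μ = 1.55 × 3 = 4.65 (3 kilometres).
P(N = 2) = e^(−4.65) · 4.65^2/2! ≈ 0.1034.

0.1034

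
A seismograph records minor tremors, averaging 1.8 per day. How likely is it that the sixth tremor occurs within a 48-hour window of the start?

Over the interval, μ = 1.8 × 2 = 3.6 (a 48-hour window = 2 days).
The sixth arrival falls in the interval iff at least 6 events occur there: P(S_6 ≤ t) = P(N ≥ 6) = 1 − P(N ≤ 5) ≈ 0.1559.

0.1559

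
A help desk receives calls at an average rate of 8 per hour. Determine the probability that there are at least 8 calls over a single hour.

0.5470

With mean μ = 8 per hour,
P(N ≥ 8) = 1 − P(N ≤ 7) = 1 − Σ_{j=0}^{7} e^(−μ) μ^j/j! ≈ 0.5470.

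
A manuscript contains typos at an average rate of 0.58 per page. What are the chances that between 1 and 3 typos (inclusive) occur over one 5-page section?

Over the interval, μ = 0.58 × 5 = 2.9 (a 5-page section = 5 pages).
P(1 ≤ N ≤ 3) = Σ_{j=1}^{3} e^(−2.9) · 2.9^j/j! ≈ 0.6146.

0.6146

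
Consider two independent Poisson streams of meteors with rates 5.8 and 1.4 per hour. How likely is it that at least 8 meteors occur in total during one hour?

Independent Poisson processes superpose: combined rate λ = 5.8 + 1.4 = 7.2 per hour.
So μ = 7.2.
P(N ≥ 8) = 1 − P(N ≤ 7) ≈ 0.4311.

0.4311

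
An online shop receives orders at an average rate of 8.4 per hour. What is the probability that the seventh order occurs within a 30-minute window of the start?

0.1325

Over the interval, μ = 8.4 × 0.5 = 4.2 (a 30-minute window = 0.5 hours).
The seventh arrival falls in the interval iff at least 7 events occur there: P(S_7 ≤ t) = P(N ≥ 7) = 1 − P(N ≤ 6) ≈ 0.1325.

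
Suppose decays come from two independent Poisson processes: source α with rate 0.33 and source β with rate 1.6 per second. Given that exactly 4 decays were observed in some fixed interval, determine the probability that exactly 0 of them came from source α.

Given the total, each event is independently from source α with probability p = λ_α/(λ_α+λ_β) = 0.33/1.93 ≈ 0.1710.
So K ~ Binomial(4, 0.33/1.93): P(K = 0) = C(4,0) · (0.33/1.93)^0 · (1.6/1.93)^4 ≈ 0.4723.

0.4723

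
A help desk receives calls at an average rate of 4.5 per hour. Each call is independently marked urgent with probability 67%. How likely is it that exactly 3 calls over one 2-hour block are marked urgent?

Thinning: the calls that are marked urgent themselves form a Poisson process with rate 0.67 × 4.5 = 3.015 per hour.
Over the interval, μ = 3.015 × 2 = 6.03 (a 2-hour block = 2 hours).
P(N = 3) = e^(−6.03) · 6.03^3/3! ≈ 0.0879.

0.0879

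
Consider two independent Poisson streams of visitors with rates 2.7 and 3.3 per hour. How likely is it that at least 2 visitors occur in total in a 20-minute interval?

0.5940

Independent Poisson processes superpose: combined rate λ = 2.7 + 3.3 = 6 per hour.
Over the interval, μ = 6 × 1/3 = 2 (a 20-minute interval = 1/3 hours).
P(N ≥ 2) = 1 − P(N ≤ 1) ≈ 0.5940.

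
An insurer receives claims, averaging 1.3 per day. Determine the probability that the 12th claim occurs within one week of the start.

0.2068

Over the interval, μ = 1.3 × 7 = 9.1 (a week = 7 days).
The 12th arrival falls in the interval iff at least 12 events occur there: P(S_12 ≤ t) = P(N ≥ 12) = 1 − P(N ≤ 11) ≈ 0.2068.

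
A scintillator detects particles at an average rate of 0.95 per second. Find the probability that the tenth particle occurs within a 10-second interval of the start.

Over the interval, μ = 0.95 × 10 = 9.5 (a 10-second interval = 10 seconds).
The tenth arrival falls in the interval iff at least 10 events occur there: P(S_10 ≤ t) = P(N ≥ 10) = 1 − P(N ≤ 9) ≈ 0.4782.

0.4782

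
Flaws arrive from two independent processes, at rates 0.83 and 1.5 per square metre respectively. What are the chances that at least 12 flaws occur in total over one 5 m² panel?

0.4978

Independent Poisson processes superpose: combined rate λ = 0.83 + 1.5 = 2.33 per square metre.
Over the interval, μ = 2.33 × 5 = 11.65 (a 5 m² panel = 5 square metres).
P(N ≥ 12) = 1 − P(N ≤ 11) ≈ 0.4978.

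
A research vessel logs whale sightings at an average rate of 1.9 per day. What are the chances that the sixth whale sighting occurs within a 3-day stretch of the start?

0.5050

Over the interval, μ = 1.9 × 3 = 5.7 (a 3-day stretch = 3 days).
The sixth arrival falls in the interval iff at least 6 events occur there: P(S_6 ≤ t) = P(N ≥ 6) = 1 − P(N ≤ 5) ≈ 0.5050.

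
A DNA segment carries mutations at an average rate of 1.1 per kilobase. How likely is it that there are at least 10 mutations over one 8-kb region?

0.3863

Over the interval, μ = 1.1 × 8 = 8.8 (an 8-kb region = 8 kilobases).
P(N ≥ 10) = 1 − P(N ≤ 9) = 1 − Σ_{j=0}^{9} e^(−μ) μ^j/j! ≈ 0.3863.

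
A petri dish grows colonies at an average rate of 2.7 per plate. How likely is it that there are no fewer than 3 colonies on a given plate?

With mean μ = 2.7 per plate,
P(N ≥ 3) = 1 − P(N ≤ 2) = 1 − Σ_{j=0}^{2} e^(−μ) μ^j/j! ≈ 0.5064.

0.5064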